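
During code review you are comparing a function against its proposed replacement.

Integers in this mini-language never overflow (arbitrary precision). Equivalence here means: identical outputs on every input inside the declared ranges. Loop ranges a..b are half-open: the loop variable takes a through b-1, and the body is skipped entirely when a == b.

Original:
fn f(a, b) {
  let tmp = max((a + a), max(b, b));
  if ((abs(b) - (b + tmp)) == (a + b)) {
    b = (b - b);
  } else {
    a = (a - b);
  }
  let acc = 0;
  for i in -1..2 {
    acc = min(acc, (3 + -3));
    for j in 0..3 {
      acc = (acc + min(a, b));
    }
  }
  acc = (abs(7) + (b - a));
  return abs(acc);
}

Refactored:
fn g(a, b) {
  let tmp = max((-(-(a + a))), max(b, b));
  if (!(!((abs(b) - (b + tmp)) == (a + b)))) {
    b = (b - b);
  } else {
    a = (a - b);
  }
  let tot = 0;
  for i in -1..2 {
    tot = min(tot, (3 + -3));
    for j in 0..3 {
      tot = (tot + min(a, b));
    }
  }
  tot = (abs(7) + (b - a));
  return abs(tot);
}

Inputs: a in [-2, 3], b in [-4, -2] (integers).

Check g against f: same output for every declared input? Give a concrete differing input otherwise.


The two are interchangeable: local variable names differ, boolean connective usage differs, and every declared input agrees.
One worked example (a=-2, b=-3) — f: tmp becomes -3; next ((abs(b) - (b + tmp)) == (a + b)) evaluates to false; next a becomes 1; next acc becomes 0; next at i=-1:; next acc becomes 0; next at j=0:; next acc becomes -3; next at j=1:; next acc becomes -6; next at j=2:; next acc becomes -9; next at i=0:; next acc becomes -9; next at j=0:; next acc becomes -12; next at j=1:; next acc becomes -15; next at j=2:; next acc becomes -18; next at i=1:; next acc becomes -18; next at j=0:; next acc becomes -21; next at j=1:; next acc becomes -24; next at j=2:; next acc becomes -27; next acc becomes 3; next final value 3; g: tmp becomes -3; next (!(!((abs(b) - (b + tmp)) == (a + b)))) evaluates to false; next a becomes 1; next tot becomes 0; next at i=-1:; next tot becomes 0; next at j=0:; next tot becomes -3; next at j=1:; next tot becomes -6; next at j=2:; next tot becomes -9; next at i=0:; next tot becomes -9; next at j=0:; next tot becomes -12; next at j=1:; next tot becomes -15; next at j=2:; next tot becomes -18; next at i=1:; next tot becomes -18; next at j=0:; next tot becomes -21; next at j=1:; next tot becomes -24; next at j=2:; next tot becomes -27; next tot becomes 3; next final value 3; agreement on 3.
Sweeping the whole domain (18 inputs) finds no disagreement.
verdict: equivalent


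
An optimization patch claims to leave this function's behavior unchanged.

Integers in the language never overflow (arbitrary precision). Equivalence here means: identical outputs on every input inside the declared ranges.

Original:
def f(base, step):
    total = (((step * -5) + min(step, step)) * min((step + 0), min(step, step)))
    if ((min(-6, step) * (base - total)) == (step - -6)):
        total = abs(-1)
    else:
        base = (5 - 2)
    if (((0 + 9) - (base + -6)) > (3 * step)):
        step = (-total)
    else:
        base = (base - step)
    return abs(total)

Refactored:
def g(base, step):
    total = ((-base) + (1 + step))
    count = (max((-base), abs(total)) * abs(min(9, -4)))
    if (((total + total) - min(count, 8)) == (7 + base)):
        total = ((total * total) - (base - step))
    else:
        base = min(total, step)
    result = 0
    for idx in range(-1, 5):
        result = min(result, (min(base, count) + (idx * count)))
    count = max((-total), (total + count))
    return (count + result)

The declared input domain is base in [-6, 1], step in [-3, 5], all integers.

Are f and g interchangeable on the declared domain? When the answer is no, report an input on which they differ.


On input base=-6, step=-3, f returns 36 while g returns 1.
verdict: not equivalent; witness: base=-6, step=-3


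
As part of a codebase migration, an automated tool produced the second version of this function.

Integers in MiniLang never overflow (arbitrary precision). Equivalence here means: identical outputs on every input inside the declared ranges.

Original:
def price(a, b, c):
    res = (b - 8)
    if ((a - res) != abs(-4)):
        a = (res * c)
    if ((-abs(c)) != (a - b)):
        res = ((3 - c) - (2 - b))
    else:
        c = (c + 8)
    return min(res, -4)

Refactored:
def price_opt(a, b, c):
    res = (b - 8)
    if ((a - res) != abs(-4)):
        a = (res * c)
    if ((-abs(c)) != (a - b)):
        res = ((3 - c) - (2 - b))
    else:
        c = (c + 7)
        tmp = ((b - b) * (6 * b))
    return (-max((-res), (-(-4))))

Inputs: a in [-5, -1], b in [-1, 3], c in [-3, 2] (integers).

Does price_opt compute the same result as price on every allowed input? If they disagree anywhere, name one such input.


The one real change (`8` became `7`) has no effect anywhere in the declared ranges.
Tracing a=-4, b=-1, c=2: price: res becomes -9; next ((a - res) != abs(-4)) evaluates to true; next a becomes -18; next ((-abs(c)) != (a - b)) evaluates to true; next res becomes -2; next final value -4 | price_opt: res becomes -9; next ((a - res) != abs(-4)) evaluates to true; next a becomes -18; next ((-abs(c)) != (a - b)) evaluates to true; next res becomes -2; next final value -4 — matching result -4.
Checked all 150 inputs in the declared domain: the outputs agree on every one.
verdict: equivalent


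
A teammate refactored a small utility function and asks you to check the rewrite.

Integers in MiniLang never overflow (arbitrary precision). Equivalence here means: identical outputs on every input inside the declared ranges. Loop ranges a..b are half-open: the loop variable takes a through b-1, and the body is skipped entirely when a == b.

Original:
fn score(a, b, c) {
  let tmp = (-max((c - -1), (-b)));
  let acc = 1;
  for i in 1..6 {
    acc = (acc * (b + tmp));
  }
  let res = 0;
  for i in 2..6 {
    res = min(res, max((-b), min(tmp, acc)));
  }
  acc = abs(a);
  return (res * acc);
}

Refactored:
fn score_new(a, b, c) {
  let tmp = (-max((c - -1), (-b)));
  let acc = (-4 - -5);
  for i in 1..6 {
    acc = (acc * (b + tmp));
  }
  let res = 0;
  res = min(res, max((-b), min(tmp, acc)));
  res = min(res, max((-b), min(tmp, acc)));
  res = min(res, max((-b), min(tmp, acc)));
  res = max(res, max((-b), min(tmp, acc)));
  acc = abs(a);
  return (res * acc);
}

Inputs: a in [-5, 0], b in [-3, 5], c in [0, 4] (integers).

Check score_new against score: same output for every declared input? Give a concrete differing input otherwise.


Not equivalent: a=-5, b=-3, c=0 separates them (0 vs 15).
score: tmp := -3 | acc := 1 | iter i=1: | acc := -6 | iter i=2: | acc := 36 | iter i=3: | acc := -216 | iter i=4: | acc := 1296 | iter i=5: | acc := -7776 | res := 0 | iter i=2: | res := 0 | iter i=3: | res := 0 | iter i=4: | res := 0 | iter i=5: | res := 0 | acc := 5 | result 0
score_new: tmp := -3 | acc := 1 | iter i=1: | acc := -6 | iter i=2: | acc := 36 | iter i=3: | acc := -216 | iter i=4: | acc := 1296 | iter i=5: | acc := -7776 | res := 0 | res := 0 | res := 0 | res := 0 | res := 3 | acc := 5 | result 15
verdict: not equivalent; witness: a=-5, b=-3, c=0


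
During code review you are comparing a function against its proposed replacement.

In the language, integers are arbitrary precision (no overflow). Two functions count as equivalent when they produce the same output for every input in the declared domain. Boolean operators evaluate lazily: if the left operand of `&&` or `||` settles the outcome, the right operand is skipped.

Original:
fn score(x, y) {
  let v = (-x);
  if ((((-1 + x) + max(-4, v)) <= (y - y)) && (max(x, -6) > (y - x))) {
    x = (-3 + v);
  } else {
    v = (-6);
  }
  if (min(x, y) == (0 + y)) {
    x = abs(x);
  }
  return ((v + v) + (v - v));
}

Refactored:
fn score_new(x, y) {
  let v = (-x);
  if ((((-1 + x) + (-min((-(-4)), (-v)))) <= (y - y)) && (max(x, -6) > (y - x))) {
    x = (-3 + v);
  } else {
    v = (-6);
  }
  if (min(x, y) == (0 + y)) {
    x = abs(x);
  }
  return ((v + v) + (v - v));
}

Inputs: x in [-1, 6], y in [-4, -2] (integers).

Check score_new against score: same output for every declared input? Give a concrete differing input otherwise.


Although min/max/abs usage differs, 24/24 inputs agree.
verdict: equivalent


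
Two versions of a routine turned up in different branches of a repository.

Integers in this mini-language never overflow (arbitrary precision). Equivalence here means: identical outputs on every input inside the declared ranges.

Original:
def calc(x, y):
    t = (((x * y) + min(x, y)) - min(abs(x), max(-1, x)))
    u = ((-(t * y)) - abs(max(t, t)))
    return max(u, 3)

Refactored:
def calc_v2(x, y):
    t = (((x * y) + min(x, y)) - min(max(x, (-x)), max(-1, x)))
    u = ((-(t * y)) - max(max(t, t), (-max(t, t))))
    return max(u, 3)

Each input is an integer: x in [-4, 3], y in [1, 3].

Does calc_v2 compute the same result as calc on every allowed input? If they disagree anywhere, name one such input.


Comparing the listings, the differences include: min/max/abs usage differs.
Tracing x=1, y=2: calc: t = 2; u = -6; return 3 | calc_v2: t = 2; u = -6; return 3 — matching result 3.
Across all 24 domain points the two functions coincide.
verdict: equivalent


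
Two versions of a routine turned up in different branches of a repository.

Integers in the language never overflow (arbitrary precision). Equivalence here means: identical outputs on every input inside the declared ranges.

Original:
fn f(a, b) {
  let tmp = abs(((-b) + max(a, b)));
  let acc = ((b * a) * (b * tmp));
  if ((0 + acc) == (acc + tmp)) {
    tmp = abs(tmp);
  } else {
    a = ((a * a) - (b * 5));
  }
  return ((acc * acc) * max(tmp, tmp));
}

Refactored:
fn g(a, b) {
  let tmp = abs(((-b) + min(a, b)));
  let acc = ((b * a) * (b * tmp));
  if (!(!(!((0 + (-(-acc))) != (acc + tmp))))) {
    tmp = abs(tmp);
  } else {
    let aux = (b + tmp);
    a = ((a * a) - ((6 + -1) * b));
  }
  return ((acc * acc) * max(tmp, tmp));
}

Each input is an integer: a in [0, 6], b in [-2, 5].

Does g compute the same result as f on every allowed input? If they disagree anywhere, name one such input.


These are not equivalent — on a=1, b=-2 the outputs split (432 vs 0).
f: tmp = 3; acc = 12; ((0 + acc) == (acc + tmp)) -> false; a = 11; return 432
g: tmp = 0; acc = 0; (!(!(!((0 + (-(-acc))) != (acc + tmp))))) -> true; tmp = 0; return 0
verdict: not equivalent; witness: a=1, b=-2


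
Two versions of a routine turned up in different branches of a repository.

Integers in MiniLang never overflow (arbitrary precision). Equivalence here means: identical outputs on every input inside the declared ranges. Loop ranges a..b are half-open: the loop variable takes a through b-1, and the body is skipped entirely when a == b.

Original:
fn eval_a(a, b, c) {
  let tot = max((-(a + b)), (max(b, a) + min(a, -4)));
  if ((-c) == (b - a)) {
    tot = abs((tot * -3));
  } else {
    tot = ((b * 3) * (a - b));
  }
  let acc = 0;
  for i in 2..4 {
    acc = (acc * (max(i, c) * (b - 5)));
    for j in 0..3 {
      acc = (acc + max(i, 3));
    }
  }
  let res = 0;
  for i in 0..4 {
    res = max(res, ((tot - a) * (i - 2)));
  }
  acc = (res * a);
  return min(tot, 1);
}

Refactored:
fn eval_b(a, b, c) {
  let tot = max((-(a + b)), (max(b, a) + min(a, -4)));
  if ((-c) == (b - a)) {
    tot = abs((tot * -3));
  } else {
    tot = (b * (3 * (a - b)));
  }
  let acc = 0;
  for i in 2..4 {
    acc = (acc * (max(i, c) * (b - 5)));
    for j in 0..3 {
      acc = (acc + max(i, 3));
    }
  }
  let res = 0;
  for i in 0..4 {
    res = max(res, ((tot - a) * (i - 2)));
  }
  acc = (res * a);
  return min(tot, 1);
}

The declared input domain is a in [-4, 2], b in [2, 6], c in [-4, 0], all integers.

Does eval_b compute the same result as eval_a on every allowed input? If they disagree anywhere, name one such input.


Although same computation, different form, 175/175 inputs agree.
verdict: equivalent


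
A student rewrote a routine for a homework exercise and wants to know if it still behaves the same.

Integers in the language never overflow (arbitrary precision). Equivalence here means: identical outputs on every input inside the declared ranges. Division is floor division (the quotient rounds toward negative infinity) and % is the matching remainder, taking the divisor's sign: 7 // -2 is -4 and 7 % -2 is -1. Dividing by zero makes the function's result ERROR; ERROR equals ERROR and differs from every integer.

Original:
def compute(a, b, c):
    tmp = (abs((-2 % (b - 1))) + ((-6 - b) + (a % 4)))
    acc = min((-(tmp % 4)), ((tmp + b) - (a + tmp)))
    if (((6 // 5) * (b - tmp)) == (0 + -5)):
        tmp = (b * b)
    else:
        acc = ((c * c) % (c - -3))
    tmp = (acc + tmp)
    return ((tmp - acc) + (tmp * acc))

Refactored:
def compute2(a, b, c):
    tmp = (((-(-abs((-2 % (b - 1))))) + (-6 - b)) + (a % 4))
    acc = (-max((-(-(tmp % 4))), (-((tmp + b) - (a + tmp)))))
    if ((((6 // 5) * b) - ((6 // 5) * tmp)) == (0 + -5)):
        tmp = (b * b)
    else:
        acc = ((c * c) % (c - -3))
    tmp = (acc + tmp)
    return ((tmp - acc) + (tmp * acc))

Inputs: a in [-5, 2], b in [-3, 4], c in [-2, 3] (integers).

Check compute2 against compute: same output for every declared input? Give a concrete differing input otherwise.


Behavior is preserved: although constant usage differs; and arithmetic usage differs; and min/max/abs usage differs, the outputs never diverge.
As a probe, take a=-3, b=-1, c=-1: compute runs tmp=-4, then acc=0, then (((6 // 5) * (b - tmp)) == (0 + -5)) is false, then acc=1, then tmp=-3, then returns -7; compute2 runs tmp=-4, then acc=0, then ((((6 // 5) * b) - ((6 // 5) * tmp)) == (0 + -5)) is false, then acc=1, then tmp=-3, then returns -7; both end at -7.
Across all 384 domain points the two functions coincide.
verdict: equivalent


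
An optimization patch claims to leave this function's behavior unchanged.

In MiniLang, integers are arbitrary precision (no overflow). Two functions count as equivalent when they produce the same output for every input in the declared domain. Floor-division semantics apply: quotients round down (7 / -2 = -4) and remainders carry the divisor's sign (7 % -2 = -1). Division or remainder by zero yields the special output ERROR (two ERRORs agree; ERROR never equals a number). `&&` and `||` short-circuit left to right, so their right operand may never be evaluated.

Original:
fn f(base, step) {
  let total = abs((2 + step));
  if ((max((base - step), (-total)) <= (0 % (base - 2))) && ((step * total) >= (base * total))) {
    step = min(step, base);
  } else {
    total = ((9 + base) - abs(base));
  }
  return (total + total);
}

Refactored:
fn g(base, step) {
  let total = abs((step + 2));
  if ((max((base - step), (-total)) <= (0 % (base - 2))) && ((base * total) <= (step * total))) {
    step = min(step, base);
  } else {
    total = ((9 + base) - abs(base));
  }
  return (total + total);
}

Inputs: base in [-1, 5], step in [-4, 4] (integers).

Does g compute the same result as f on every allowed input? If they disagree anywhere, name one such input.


Behavior is preserved: although comparison usage differs, the outputs never diverge.
As a probe, take base=5, step=4: f runs total = 6; ((max((base - step), (-total)) <= (0 % (base - 2))) && ((step * total) >= (base * total))) -> false; total = 9; return 18; g runs total = 6; ((max((base - step), (-total)) <= (0 % (base - 2))) && ((base * total) <= (step * total))) -> false; total = 9; return 18; both end at 18.
An exhaustive pass over the 63 declared inputs shows identical outputs.
verdict: equivalent


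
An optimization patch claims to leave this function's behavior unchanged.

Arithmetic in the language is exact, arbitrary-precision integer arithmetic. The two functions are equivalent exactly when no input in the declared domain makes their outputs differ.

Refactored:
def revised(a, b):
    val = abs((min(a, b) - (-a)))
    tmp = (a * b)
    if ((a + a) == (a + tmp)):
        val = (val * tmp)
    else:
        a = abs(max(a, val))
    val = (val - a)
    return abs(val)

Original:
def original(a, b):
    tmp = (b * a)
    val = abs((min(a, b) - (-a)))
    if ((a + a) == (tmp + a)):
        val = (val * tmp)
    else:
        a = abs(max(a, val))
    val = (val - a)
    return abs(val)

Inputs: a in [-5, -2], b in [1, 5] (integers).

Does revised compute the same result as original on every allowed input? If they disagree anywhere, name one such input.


Differences: same computation, different form — yet all 20 inputs agree.
verdict: equivalent


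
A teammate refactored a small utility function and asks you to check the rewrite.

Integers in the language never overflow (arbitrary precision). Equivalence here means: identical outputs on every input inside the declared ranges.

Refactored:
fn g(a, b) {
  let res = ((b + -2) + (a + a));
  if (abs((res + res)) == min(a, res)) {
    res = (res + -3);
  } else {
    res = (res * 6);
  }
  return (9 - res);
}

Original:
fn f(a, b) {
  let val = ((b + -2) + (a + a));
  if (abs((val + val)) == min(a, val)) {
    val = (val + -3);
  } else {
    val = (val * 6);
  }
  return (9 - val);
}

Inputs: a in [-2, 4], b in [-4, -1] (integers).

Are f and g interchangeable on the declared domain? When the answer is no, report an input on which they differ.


Differences: local variable names differ — yet all 28 inputs agree.
verdict: equivalent


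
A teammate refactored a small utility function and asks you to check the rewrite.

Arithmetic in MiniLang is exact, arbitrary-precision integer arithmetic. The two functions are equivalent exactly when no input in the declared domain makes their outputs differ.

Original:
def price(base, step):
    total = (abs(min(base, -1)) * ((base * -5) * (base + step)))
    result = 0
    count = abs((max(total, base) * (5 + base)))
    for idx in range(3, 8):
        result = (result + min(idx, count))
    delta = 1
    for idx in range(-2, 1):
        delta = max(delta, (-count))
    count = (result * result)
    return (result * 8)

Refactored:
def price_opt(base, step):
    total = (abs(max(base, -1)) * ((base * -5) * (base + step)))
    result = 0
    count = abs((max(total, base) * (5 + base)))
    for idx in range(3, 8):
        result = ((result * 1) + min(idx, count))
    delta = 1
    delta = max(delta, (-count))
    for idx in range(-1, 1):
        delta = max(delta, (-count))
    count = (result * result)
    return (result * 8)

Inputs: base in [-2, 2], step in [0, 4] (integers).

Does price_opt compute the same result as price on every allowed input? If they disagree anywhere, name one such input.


Equivalent. The one real change (`min(base, -1)` became `max(base, -1)`) has no effect anywhere in the declared ranges.
Across all 25 domain points the two functions coincide.
Tracing base=-2, step=0: price: total becomes -40; next result becomes 0; next count becomes 6; next at idx=3:; next result becomes 3; next at idx=4:; next result becomes 7; next at idx=5:; next result becomes 12; next at idx=6:; next result becomes 18; next at idx=7:; next result becomes 24; next delta becomes 1; next at idx=-2:; next delta becomes 1; next at idx=-1:; next delta becomes 1; next at idx=0:; next delta becomes 1; next count becomes 576; next final value 192 | price_opt: total becomes -20; next result becomes 0; next count becomes 6; next at idx=3:; next result becomes 3; next at idx=4:; next result becomes 7; next at idx=5:; next result becomes 12; next at idx=6:; next result becomes 18; next at idx=7:; next result becomes 24; next delta becomes 1; next delta becomes 1; next at idx=-1:; next delta becomes 1; next at idx=0:; next delta becomes 1; next count becomes 576; next final value 192 — matching result 192.
verdict: equivalent


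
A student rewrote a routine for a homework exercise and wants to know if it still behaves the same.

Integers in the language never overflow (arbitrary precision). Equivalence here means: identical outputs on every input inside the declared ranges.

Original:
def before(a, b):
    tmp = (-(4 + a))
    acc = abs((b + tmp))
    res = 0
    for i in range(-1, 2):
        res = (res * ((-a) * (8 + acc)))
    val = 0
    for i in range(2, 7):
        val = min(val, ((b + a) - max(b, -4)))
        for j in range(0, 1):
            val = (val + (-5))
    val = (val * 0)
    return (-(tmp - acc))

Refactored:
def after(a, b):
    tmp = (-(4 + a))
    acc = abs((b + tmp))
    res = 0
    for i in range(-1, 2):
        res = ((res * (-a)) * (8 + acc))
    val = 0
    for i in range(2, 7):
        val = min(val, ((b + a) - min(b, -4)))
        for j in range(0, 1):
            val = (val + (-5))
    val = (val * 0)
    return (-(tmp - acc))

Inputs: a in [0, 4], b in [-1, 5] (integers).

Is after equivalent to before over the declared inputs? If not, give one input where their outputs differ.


Equivalent. The edit looks behavioral (`max(b, -4)` became `min(b, -4)`), but over these ranges it never changes the outcome.
Every one of the 35 inputs gives matching results.
Spot check at a=0, b=2 — before: tmp becomes -4; next acc becomes 2; next res becomes 0; next at i=-1:; next res becomes 0; next at i=0:; next res becomes 0; next at i=1:; next res becomes 0; next val becomes 0; next at i=2:; next val becomes 0; next at j=0:; next val becomes -5; next at i=3:; next val becomes -5; next at j=0:; next val becomes -10; next at i=4:; next val becomes -10; next at j=0:; next val becomes -15; next at i=5:; next val becomes -15; next at j=0:; next val becomes -20; next at i=6:; next val becomes -20; next at j=0:; next val becomes -25; next val becomes 0; next final value 6. after: tmp becomes -4; next acc becomes 2; next res becomes 0; next at i=-1:; next res becomes 0; next at i=0:; next res becomes 0; next at i=1:; next res becomes 0; next val becomes 0; next at i=2:; next val becomes 0; next at j=0:; next val becomes -5; next at i=3:; next val becomes -5; next at j=0:; next val becomes -10; next at i=4:; next val becomes -10; next at j=0:; next val becomes -15; next at i=5:; next val becomes -15; next at j=0:; next val becomes -20; next at i=6:; next val becomes -20; next at j=0:; next val becomes -25; next val becomes 0; next final value 6. Both give 6.
verdict: equivalent


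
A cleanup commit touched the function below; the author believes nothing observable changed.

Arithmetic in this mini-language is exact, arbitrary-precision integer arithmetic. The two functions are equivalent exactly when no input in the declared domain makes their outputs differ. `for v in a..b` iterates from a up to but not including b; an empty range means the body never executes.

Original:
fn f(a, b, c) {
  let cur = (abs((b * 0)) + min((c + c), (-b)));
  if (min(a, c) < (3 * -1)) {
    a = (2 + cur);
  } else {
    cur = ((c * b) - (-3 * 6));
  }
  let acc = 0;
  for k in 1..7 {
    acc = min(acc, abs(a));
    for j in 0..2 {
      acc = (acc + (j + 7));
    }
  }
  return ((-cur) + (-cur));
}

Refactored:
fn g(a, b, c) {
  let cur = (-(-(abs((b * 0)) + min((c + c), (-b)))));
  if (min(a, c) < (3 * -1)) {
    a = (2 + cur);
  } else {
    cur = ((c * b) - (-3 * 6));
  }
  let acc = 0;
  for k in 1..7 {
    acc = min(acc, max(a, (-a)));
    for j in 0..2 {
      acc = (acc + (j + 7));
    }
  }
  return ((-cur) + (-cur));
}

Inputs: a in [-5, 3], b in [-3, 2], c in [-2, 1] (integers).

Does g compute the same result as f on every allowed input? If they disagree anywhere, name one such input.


Changes here: min/max/abs usage differs; the full 216-point sweep finds no disagreement.
verdict: equivalent


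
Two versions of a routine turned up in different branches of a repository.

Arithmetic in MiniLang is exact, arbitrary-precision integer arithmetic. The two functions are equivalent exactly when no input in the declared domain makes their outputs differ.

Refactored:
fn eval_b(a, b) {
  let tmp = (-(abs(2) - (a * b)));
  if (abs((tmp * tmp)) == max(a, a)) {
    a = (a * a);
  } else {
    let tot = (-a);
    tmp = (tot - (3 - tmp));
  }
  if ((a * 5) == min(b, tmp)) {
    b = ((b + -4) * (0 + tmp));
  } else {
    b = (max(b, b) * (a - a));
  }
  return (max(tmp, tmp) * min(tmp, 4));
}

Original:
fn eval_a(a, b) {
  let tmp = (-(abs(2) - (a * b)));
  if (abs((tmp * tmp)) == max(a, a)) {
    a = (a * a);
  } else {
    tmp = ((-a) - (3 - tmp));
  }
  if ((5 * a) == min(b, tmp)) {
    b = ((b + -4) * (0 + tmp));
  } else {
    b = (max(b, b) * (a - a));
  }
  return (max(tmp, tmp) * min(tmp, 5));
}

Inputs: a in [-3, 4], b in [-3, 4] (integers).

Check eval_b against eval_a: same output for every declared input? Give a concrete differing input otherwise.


There is a counterexample at a=-3, b=-3: 35 on one side, 28 on the other.
eval_a: tmp=7, then (abs((tmp * tmp)) == max(a, a)) is false, then tmp=7, then ((5 * a) == min(b, tmp)) is false, then b=0, then returns 35
eval_b: tmp=7, then (abs((tmp * tmp)) == max(a, a)) is false, then tot=3, then tmp=7, then ((a * 5) == min(b, tmp)) is false, then b=0, then returns 28
verdict: not equivalent; witness: a=-3, b=-3


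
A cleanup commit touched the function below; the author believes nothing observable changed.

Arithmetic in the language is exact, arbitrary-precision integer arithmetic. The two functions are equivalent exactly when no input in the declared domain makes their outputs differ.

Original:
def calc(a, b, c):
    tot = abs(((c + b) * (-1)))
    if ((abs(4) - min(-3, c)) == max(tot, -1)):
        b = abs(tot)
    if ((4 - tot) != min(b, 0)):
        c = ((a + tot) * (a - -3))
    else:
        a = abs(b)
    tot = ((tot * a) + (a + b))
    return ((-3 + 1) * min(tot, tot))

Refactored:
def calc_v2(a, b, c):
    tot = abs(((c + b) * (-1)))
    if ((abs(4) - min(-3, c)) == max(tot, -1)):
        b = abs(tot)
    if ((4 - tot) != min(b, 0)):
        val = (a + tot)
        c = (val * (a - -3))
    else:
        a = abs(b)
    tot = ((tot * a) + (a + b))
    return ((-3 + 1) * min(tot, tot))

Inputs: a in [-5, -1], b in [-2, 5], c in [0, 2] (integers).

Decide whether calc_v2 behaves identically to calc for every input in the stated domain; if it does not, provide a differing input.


Although statement counts differ, plus local variable names differ, 120/120 inputs agree.
verdict: equivalent


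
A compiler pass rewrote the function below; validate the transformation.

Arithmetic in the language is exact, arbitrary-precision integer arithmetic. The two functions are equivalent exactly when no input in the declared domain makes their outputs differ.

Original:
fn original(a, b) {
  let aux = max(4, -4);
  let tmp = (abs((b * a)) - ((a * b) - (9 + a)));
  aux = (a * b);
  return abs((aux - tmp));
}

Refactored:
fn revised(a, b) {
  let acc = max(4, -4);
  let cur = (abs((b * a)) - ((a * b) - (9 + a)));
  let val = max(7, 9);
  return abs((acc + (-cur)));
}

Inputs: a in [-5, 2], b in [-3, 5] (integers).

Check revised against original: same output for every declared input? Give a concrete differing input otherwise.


Input a=-5, b=-3: 11 from original versus 0 from revised.
verdict: not equivalent; witness: a=-5, b=-3


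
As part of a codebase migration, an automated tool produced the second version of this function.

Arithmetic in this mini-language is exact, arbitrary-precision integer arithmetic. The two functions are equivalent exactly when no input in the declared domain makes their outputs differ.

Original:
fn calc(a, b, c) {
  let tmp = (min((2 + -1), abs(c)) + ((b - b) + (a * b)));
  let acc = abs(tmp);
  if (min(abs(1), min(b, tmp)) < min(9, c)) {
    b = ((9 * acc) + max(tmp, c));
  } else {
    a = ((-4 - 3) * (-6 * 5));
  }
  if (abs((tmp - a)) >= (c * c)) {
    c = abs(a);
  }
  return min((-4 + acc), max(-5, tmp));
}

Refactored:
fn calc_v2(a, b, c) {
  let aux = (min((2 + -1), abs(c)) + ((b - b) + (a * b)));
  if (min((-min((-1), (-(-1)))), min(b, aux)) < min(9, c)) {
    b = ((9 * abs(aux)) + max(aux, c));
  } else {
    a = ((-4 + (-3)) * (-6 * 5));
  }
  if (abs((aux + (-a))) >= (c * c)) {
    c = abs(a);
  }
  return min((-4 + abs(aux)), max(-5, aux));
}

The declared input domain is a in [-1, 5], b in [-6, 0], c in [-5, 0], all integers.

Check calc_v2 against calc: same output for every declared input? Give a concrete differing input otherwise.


The two versions differ — the changes include local variable names differ, plus arithmetic usage differs, plus statement counts differ, plus constant usage differs, plus min/max/abs usage differs.
As a probe, take a=1, b=-6, c=-4: calc runs tmp := -5 | acc := 5 | (min(abs(1), min(b, tmp)) < min(9, c)): true | b := 41 | (abs((tmp - a)) >= (c * c)): false | result -5; calc_v2 runs aux := -5 | (min((-min((-1), (-(-1)))), min(b, aux)) < min(9, c)): true | b := 41 | (abs((aux + (-a))) >= (c * c)): false | result -5; both end at -5.
Checked all 294 inputs in the declared domain: the outputs agree on every one.
verdict: equivalent


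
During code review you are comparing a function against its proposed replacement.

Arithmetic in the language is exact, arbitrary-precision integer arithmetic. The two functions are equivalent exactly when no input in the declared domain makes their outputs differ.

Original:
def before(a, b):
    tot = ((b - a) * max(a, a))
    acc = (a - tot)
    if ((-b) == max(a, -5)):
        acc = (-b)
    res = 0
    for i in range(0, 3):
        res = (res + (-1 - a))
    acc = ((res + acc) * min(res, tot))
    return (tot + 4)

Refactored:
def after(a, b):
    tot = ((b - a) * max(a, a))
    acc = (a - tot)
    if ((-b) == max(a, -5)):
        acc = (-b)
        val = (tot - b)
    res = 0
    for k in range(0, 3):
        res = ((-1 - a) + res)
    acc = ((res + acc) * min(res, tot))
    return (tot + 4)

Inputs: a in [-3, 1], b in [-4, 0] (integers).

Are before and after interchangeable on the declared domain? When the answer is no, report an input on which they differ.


Comparing the listings, the differences include: local variable names differ, arithmetic usage differs, statement counts differ.
One worked example (a=1, b=-3) — before: tot := -4 | acc := 5 | ((-b) == max(a, -5)): false | res := 0 | iter i=0: | res := -2 | iter i=1: | res := -4 | iter i=2: | res := -6 | acc := 6 | result 0; after: tot := -4 | acc := 5 | ((-b) == max(a, -5)): false | res := 0 | iter k=0: | res := -2 | iter k=1: | res := -4 | iter k=2: | res := -6 | acc := 6 | result 0; agreement on 0.
Across all 25 domain points the two functions coincide.
verdict: equivalent


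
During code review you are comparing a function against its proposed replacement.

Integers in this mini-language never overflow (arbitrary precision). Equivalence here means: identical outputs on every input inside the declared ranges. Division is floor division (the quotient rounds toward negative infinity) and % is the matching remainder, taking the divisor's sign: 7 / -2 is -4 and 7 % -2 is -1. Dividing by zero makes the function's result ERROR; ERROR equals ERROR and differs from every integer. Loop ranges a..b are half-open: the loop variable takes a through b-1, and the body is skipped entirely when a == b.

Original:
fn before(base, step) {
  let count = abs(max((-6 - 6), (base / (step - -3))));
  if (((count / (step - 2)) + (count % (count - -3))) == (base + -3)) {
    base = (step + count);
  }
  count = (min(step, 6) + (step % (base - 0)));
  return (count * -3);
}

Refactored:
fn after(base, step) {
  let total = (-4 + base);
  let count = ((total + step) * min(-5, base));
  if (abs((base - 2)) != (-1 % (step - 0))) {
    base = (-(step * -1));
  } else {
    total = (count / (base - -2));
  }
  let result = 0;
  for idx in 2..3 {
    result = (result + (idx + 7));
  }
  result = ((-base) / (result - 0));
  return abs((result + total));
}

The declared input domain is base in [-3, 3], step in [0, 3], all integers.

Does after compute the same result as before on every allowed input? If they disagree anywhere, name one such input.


On input base=-3, step=0, before returns 0 while after returns ERROR.
verdict: not equivalent; witness: base=-3, step=0


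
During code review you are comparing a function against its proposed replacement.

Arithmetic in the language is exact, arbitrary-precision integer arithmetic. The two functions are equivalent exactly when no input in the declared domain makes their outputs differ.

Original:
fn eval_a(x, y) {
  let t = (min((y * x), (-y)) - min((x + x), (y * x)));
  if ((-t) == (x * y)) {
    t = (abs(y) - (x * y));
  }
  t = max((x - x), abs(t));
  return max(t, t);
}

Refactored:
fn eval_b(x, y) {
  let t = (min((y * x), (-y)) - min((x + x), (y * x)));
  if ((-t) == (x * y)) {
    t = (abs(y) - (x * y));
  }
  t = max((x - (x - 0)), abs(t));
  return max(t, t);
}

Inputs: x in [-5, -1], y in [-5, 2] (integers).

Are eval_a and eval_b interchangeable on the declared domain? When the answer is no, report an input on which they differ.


Comparing the listings, the differences include: constant usage differs; and arithmetic usage differs.
As a probe, take x=-4, y=-5: eval_a runs t = 13; ((-t) == (x * y)) -> false; t = 13; return 13; eval_b runs t = 13; ((-t) == (x * y)) -> false; t = 13; return 13; both end at 13.
Every one of the 40 inputs gives matching results.
verdict: equivalent


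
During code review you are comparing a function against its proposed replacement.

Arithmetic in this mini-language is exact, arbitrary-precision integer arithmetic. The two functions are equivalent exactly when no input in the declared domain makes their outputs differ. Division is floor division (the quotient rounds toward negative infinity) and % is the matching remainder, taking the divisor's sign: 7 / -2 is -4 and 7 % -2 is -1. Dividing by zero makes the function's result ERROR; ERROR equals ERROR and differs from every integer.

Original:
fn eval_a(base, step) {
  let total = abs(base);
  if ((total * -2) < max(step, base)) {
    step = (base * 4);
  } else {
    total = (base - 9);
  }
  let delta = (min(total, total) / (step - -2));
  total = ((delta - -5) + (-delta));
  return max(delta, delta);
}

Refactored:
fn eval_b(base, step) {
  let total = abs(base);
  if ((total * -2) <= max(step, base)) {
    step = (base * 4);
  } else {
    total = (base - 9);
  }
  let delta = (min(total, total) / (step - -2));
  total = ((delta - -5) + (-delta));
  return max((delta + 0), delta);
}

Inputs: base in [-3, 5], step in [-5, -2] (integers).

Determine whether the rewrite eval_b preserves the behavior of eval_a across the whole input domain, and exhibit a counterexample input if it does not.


Not equivalent: base=0, step=-5 separates them (3 vs 0).
eval_a: total becomes 0; next ((total * -2) < max(step, base)) evaluates to false; next total becomes -9; next delta becomes 3; next total becomes 5; next final value 3
eval_b: total becomes 0; next ((total * -2) <= max(step, base)) evaluates to true; next step becomes 0; next delta becomes 0; next total becomes 5; next final value 0
verdict: not equivalent; witness: base=0, step=-5


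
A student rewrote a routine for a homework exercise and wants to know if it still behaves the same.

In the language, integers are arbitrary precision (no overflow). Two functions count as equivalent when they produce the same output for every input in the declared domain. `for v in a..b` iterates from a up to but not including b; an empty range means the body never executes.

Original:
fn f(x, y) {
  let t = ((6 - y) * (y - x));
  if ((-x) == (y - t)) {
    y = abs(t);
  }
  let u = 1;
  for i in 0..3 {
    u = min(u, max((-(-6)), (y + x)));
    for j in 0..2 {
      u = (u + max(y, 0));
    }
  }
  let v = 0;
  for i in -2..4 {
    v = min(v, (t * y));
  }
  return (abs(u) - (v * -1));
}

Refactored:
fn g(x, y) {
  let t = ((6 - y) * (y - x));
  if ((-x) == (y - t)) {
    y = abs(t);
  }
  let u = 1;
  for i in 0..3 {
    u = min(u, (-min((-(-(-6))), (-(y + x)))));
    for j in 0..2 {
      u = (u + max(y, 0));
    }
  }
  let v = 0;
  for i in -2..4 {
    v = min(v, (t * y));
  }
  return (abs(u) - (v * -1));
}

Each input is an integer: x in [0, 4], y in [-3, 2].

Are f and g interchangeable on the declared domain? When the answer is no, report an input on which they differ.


Although min/max/abs usage differs, 30/30 inputs agree.
verdict: equivalent


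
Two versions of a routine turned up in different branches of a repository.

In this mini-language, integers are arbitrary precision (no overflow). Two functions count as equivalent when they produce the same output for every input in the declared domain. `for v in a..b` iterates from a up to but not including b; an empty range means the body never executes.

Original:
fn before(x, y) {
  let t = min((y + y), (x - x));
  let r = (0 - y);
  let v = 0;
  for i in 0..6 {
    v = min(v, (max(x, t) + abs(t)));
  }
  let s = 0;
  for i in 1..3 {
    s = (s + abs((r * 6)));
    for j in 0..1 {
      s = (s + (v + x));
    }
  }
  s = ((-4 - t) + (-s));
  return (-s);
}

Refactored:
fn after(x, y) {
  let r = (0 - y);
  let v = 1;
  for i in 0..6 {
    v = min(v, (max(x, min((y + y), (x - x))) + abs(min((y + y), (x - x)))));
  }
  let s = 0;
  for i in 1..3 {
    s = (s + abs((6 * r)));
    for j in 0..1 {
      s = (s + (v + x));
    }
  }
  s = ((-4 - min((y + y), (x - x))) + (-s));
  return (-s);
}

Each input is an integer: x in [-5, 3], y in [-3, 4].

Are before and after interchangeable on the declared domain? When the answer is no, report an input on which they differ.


Take x=-5, y=-3.
before: t = -6; r = 3; v = 0; [i=0]; v = 0; [i=1]; v = 0; [i=2]; v = 0; [i=3]; v = 0; [i=4]; v = 0; [i=5]; v = 0; s = 0; [i=1]; s = 18; [j=0]; s = 13; [i=2]; s = 31; [j=0]; s = 26; s = -24; return 24
after: r = 3; v = 1; [i=0]; v = 1; [i=1]; v = 1; [i=2]; v = 1; [i=3]; v = 1; [i=4]; v = 1; [i=5]; v = 1; s = 0; [i=1]; s = 18; [j=0]; s = 14; [i=2]; s = 32; [j=0]; s = 28; s = -26; return 26
24 against 26: the behavior changed.
verdict: not equivalent; witness: x=-5, y=-3


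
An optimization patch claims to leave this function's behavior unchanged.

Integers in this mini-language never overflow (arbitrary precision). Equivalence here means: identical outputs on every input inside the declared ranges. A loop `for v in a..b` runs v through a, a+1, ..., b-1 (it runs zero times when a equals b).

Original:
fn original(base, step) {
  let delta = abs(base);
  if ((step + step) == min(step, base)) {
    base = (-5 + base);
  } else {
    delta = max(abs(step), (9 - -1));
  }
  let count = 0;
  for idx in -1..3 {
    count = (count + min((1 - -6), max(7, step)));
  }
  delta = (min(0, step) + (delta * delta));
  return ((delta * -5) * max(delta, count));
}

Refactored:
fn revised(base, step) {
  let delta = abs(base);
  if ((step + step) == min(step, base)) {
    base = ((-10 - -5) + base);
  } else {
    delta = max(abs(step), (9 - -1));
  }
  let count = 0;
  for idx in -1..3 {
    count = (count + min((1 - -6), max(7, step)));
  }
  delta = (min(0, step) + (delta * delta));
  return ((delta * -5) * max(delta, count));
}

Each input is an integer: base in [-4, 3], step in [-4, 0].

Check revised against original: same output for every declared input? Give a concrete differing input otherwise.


Differences: arithmetic usage differs, and constant usage differs — yet all 40 inputs agree.
verdict: equivalent


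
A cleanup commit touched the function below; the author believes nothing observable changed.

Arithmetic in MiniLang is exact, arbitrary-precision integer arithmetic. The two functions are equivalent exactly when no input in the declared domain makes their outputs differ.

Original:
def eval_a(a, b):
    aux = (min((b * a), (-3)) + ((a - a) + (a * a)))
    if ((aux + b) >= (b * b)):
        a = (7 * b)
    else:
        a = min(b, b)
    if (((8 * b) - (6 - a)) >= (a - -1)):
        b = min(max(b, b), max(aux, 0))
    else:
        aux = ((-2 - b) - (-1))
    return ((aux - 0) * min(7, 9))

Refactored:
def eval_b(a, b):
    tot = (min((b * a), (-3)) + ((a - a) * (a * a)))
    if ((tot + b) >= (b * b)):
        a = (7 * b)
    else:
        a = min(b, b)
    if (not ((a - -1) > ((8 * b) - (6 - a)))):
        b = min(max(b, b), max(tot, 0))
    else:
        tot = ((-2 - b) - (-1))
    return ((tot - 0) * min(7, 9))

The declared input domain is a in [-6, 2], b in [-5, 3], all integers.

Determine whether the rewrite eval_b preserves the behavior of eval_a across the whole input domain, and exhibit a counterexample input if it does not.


Take a=-6, b=1.
eval_a: aux = 30; ((aux + b) >= (b * b)) -> true; a = 7; (((8 * b) - (6 - a)) >= (a - -1)) -> true; b = 1; return 210
eval_b: tot = -6; ((tot + b) >= (b * b)) -> false; a = 1; (not ((a - -1) > ((8 * b) - (6 - a)))) -> true; b = 0; return -42
210 against -42: the behavior changed.
verdict: not equivalent; witness: a=-6, b=1
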